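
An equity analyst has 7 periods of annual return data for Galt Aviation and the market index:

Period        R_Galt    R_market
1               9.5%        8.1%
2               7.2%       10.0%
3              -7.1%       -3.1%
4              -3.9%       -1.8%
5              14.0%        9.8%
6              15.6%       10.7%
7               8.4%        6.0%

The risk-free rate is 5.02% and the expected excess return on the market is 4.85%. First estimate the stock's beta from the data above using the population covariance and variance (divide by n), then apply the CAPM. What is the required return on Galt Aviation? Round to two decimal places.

Mean R_i = (9.5 + 7.2 − 7.1 − 3.9 + 14.0 + 15.6 + 8.4) / 7 = 6.2429%
Mean R_m = (8.1 + 10.0 − 3.1 − 1.8 + 9.8 + 10.7 + 6.0) / 7 = 5.6714%
Σ(R_i − R̄_i)(R_m − R̄_m) = 284.6586  ⇒  Cov = 284.6586 / 7 = 40.6655
Σ(R_m − R̄_m)² = 199.8343  ⇒  Var(R_m) = 199.8343 / 7 = 28.5478
β = Cov / Var(R_m) = 40.6655 / 28.5478 = 1.4245
E(R) = R_f + β × MRP = 5.02% + 1.4245 × 4.85% = 11.93%

11.93%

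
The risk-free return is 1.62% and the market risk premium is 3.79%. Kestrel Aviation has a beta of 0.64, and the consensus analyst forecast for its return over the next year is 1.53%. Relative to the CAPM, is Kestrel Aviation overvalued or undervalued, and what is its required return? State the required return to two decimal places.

Overvalued; required return 4.05%

Required return = R_f + β·MRP = 1.62% + 0.64 × 3.79% = 4.05%
Forecast 1.53% < required 4.05% → the stock plots below the SML → overvalued.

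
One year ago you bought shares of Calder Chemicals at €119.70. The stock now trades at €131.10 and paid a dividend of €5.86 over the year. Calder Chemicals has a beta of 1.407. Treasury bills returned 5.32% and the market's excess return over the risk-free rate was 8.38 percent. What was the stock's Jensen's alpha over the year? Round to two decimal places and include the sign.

Realised HPR = (P1 + D1 − P0) / P0 = (131.10 + 5.86 − 119.70) / 119.70 = 17.26 / 119.70 = 14.4194%
CAPM required = R_f + β·MRP = 5.32% + 1.407 × 8.38% = 17.11066%
α = realised − required = 14.4194% − 17.11066% = -2.69%

-2.69%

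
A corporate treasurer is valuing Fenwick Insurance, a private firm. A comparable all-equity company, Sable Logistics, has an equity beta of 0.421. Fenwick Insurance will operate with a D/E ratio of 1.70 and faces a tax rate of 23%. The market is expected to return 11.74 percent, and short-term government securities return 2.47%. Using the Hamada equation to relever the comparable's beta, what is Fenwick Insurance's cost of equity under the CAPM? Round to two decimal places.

β_L = β_U × [1 + (1 − t)(D/E)] = 0.421 × [1 + (1 − 0.23) × 1.70]
    = 0.421 × [1 + 0.77 × 1.70] = 0.421 × 2.3090 = 0.9721
MRP = 11.74% − 2.47% = 9.27%
E(R) = R_f + β_L × MRP = 2.47% + 0.9721 × 9.27% = 11.48%

11.48%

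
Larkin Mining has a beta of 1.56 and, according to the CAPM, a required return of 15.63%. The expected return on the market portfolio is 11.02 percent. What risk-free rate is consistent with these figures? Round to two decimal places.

E(R) = R_f + β(E(R_m) − R_f) = R_f(1 − β) + β·E(R_m)
15.63% = R_f × (1 − 1.56) + 1.56 × 11.02%
15.63% = R_f × -0.56 + 17.1912%
R_f = (15.63% − 17.1912%) / -0.56 = 2.79%

2.79%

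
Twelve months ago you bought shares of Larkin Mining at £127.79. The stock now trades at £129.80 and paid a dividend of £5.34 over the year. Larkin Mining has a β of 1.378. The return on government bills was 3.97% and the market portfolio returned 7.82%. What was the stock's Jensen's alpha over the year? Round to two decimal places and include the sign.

Realised HPR = (P1 + D1 − P0) / P0 = (129.80 + 5.34 − 127.79) / 127.79 = 7.35 / 127.79 = 5.7516%
MRP = 7.82% − 3.97% = 3.85%
CAPM required = R_f + β·MRP = 3.97% + 1.378 × 3.85% = 9.27530%
α = realised − required = 5.7516% − 9.27530% = -3.52%

-3.52%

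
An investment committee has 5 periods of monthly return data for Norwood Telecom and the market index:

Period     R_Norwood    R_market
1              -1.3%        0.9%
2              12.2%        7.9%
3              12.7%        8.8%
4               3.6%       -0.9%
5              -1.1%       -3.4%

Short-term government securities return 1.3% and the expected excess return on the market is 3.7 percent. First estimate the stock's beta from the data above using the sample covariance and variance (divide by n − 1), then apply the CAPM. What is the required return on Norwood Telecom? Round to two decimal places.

5.64%

Mean R_i = (-1.3 + 12.2 + 12.7 + 3.6 − 1.1) / 5 = 5.2200%
Mean R_m = (0.9 + 7.9 + 8.8 − 0.9 − 3.4) / 5 = 2.6600%
Σ(R_i − R̄_i)(R_m − R̄_m) = 138.0440  ⇒  Cov = 138.0440 / 4 = 34.5110
Σ(R_m − R̄_m)² = 117.6520  ⇒  Var(R_m) = 117.6520 / 4 = 29.4130
β = Cov / Var(R_m) = 34.5110 / 29.4130 = 1.1733
E(R) = R_f + β × MRP = 1.3% + 1.1733 × 3.7% = 5.64%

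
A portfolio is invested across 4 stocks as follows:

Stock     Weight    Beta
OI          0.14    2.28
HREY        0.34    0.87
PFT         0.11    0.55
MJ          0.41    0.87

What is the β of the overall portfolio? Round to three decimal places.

β_P = Σ w_i β_i = 0.14×2.28 + 0.34×0.87 + 0.11×0.55 + 0.41×0.87 = 1.0322

1.032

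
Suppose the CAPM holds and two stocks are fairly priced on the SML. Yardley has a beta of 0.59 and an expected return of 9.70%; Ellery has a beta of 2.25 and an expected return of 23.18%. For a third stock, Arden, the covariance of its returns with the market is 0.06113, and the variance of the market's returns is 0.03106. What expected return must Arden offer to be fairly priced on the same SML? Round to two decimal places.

MRP = (23.18% − 9.70%) / (2.25 − 0.59) = 8.1205%
R_f = 9.70% − 0.59 × 8.1205% = 4.9089%
β_Arden = Cov / Var(R_m) = 0.06113 / 0.03106 = 1.9681
E(R_Arden) = R_f + β × MRP = 4.9089% + 1.9681 × 8.1205% = 20.89%

20.89%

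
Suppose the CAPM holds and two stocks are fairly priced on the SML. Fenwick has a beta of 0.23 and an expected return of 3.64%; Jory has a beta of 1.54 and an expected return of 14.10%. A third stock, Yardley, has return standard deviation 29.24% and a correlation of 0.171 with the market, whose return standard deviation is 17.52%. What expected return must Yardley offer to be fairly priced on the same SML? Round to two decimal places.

MRP = (14.10% − 3.64%) / (1.54 − 0.23) = 7.9847%
R_f = 3.64% − 0.23 × 7.9847% = 1.8035%
β_Yardley = ρ·σ_i/σ_m = 0.171 × 29.24 / 17.52 = 0.2854
E(R_Yardley) = R_f + β × MRP = 1.8035% + 0.2854 × 7.9847% = 4.08%

4.08%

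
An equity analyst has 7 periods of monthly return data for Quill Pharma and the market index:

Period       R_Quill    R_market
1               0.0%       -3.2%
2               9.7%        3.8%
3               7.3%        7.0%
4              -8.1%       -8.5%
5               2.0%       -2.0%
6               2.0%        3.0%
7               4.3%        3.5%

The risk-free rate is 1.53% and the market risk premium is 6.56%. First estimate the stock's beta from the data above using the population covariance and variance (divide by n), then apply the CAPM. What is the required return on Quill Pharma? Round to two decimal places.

7.92%

Mean R_i = (0.0 + 9.7 + 7.3 − 8.1 + 2.0 + 2.0 + 4.3) / 7 = 2.4571%
Mean R_m = (-3.2 + 3.8 + 7.0 − 8.5 − 2.0 + 3.0 + 3.5) / 7 = 0.5143%
Σ(R_i − R̄_i)(R_m − R̄_m) = 165.0143  ⇒  Cov = 165.0143 / 7 = 23.5735
Σ(R_m − R̄_m)² = 169.3286  ⇒  Var(R_m) = 169.3286 / 7 = 24.1898
β = Cov / Var(R_m) = 23.5735 / 24.1898 = 0.9745
E(R) = R_f + β × MRP = 1.53% + 0.9745 × 6.56% = 7.92%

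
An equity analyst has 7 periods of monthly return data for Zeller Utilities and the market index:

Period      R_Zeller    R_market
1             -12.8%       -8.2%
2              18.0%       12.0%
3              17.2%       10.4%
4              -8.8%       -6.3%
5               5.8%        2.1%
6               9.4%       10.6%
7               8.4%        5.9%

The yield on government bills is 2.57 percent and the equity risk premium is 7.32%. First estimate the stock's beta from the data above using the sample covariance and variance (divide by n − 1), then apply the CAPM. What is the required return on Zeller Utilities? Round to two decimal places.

Mean R_i = (-12.8 + 18.0 + 17.2 − 8.8 + 5.8 + 9.4 + 8.4) / 7 = 5.3143%
Mean R_m = (-8.2 + 12.0 + 10.4 − 6.3 + 2.1 + 10.6 + 5.9) / 7 = 3.7857%
Σ(R_i − R̄_i)(R_m − R̄_m) = 575.8314  ⇒  Cov = 575.8314 / 6 = 95.9719
Σ(R_m − R̄_m)² = 410.3486  ⇒  Var(R_m) = 410.3486 / 6 = 68.3914
β = Cov / Var(R_m) = 95.9719 / 68.3914 = 1.4033
E(R) = R_f + β × MRP = 2.57% + 1.4033 × 7.32% = 12.84%

12.84%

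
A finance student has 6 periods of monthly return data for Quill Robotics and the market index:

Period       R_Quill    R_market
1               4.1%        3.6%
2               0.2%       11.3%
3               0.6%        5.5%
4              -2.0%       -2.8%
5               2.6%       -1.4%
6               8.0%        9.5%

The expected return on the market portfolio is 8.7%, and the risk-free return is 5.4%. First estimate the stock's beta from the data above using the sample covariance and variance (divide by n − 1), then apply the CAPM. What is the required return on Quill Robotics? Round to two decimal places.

Mean R_i = (4.1 + 0.2 + 0.6 − 2.0 + 2.6 + 8.0) / 6 = 2.2500%
Mean R_m = (3.6 + 11.3 + 5.5 − 2.8 − 1.4 + 9.5) / 6 = 4.2833%
Σ(R_i − R̄_i)(R_m − R̄_m) = 40.4550  ⇒  Cov = 40.4550 / 5 = 8.0910
Σ(R_m − R̄_m)² = 160.8683  ⇒  Var(R_m) = 160.8683 / 5 = 32.1737
β = Cov / Var(R_m) = 8.0910 / 32.1737 = 0.2515
MRP = 8.7% − 5.4% = 3.30%
E(R) = R_f + β × MRP = 5.4% + 0.2515 × 3.3% = 6.23%

6.23%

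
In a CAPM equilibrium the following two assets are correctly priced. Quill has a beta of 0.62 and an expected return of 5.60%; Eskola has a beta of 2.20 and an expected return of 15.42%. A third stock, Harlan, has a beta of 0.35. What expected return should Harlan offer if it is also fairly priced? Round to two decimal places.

MRP (SML slope) = (15.42% − 5.60%) / (2.20 − 0.62) = 9.82% / 1.58 = 6.2152%
R_f (intercept) = 5.60% − 0.62 × 6.2152% = 1.7466%
E(R_Harlan) = R_f + β × MRP = 1.7466% + 0.35 × 6.2152% = 3.92%

3.92%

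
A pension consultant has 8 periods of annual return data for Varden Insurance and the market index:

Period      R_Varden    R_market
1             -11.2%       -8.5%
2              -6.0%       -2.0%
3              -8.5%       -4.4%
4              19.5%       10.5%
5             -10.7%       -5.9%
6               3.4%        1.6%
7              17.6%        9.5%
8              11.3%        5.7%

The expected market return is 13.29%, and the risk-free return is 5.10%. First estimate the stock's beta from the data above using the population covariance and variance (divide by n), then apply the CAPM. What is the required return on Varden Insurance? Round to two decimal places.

19.56%

Mean R_i = (-11.2 − 6.0 − 8.5 + 19.5 − 10.7 + 3.4 + 17.6 + 11.3) / 8 = 1.9250%
Mean R_m = (-8.5 − 2.0 − 4.4 + 10.5 − 5.9 + 1.6 + 9.5 + 5.7) / 8 = 0.8125%
Σ(R_i − R̄_i)(R_m − R̄_m) = 637.0175  ⇒  Cov = 637.0175 / 8 = 79.6272
Σ(R_m − R̄_m)² = 360.6888  ⇒  Var(R_m) = 360.6888 / 8 = 45.0861
β = Cov / Var(R_m) = 79.6272 / 45.0861 = 1.7661
MRP = 13.29% − 5.10% = 8.19%
E(R) = R_f + β × MRP = 5.10% + 1.7661 × 8.19% = 19.56%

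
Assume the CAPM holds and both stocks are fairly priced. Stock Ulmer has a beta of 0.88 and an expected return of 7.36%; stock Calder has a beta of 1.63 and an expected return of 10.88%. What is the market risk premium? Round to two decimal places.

Both satisfy E(R) = R_f + β·MRP, so the slope of the SML is
MRP = (10.88% − 7.36%) / (1.63 − 0.88) = 3.52% / 0.75 = 4.6933%

4.69%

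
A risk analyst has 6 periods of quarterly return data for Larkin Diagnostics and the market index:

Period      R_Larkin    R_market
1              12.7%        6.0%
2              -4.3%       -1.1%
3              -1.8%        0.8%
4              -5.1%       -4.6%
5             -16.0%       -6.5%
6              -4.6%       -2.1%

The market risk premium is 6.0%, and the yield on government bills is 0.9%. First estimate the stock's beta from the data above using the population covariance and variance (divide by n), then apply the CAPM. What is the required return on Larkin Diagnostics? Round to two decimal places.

12.91%

Mean R_i = (12.7 − 4.3 − 1.8 − 5.1 − 16.0 − 4.6) / 6 = -3.1833%
Mean R_m = (6.0 − 1.1 + 0.8 − 4.6 − 6.5 − 2.1) / 6 = -1.2500%
Σ(R_i − R̄_i)(R_m − R̄_m) = 192.7350  ⇒  Cov = 192.7350 / 6 = 32.1225
Σ(R_m − R̄_m)² = 96.2950  ⇒  Var(R_m) = 96.2950 / 6 = 16.0492
β = Cov / Var(R_m) = 32.1225 / 16.0492 = 2.0015
E(R) = R_f + β × MRP = 0.9% + 2.0015 × 6.0% = 12.91%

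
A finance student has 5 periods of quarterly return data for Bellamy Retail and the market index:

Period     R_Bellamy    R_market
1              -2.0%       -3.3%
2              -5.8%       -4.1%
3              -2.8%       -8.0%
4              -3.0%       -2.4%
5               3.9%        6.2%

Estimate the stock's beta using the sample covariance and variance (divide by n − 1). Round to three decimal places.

0.566

Mean R_i = (-2.0 − 5.8 − 2.8 − 3.0 + 3.9) / 5 = -1.9400%
Mean R_m = (-3.3 − 4.1 − 8.0 − 2.4 + 6.2) / 5 = -2.3200%
Σ(R_i − R̄_i)(R_m − R̄_m) = 61.6560  ⇒  Cov = 61.6560 / 4 = 15.4140
Σ(R_m − R̄_m)² = 108.9880  ⇒  Var(R_m) = 108.9880 / 4 = 27.2470
β = Cov / Var(R_m) = 15.4140 / 27.2470 = 0.5657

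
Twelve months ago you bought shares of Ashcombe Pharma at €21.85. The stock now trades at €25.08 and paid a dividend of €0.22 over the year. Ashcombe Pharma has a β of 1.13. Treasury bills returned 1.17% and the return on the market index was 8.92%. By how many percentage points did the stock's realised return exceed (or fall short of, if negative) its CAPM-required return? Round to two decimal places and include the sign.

Realised HPR = (P1 + D1 − P0) / P0 = (25.08 + 0.22 − 21.85) / 21.85 = 3.45 / 21.85 = 15.7895%
MRP = 8.92% − 1.17% = 7.75%
CAPM required = R_f + β·MRP = 1.17% + 1.13 × 7.75% = 9.9275%
α = realised − required = 15.7895% − 9.9275% = +5.86%

+5.86%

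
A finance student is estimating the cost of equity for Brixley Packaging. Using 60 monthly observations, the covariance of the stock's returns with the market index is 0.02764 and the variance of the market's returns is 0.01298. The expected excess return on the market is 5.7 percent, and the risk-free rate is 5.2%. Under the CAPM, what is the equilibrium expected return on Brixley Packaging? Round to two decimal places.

17.34%

β = Cov(R_i, R_m) / Var(R_m) = 0.02764 / 0.01298 = 2.1294
E(R) = R_f + β × MRP = 5.2% + 2.1294 × 5.7% = 17.34%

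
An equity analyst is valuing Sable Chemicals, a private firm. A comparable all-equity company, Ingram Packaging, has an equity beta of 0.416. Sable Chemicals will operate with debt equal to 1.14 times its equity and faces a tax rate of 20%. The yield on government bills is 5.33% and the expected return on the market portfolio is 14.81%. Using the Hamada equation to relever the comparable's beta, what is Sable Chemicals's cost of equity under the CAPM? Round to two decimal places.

12.87%

β_L = β_U × [1 + (1 − t)(D/E)] = 0.416 × [1 + (1 − 0.20) × 1.14]
    = 0.416 × [1 + 0.80 × 1.14] = 0.416 × 1.9120 = 0.7954
MRP = 14.81% − 5.33% = 9.48%
E(R) = R_f + β_L × MRP = 5.33% + 0.7954 × 9.48% = 12.87%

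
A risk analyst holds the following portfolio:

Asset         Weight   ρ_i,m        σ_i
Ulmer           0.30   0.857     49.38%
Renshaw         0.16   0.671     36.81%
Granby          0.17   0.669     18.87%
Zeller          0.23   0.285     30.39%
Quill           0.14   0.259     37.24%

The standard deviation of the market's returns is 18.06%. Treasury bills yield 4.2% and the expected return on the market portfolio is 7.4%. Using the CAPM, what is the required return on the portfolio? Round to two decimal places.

8.12%

β_Ulmer = 0.857 × 49.38% / 18.06% = 2.3432
β_Renshaw = 0.671 × 36.81% / 18.06% = 1.3676
β_Granby = 0.669 × 18.87% / 18.06% = 0.6990
β_Zeller = 0.285 × 30.39% / 18.06% = 0.4796
β_Quill = 0.259 × 37.24% / 18.06% = 0.5341
β_P = Σ w_i β_i = 0.30×2.3432 + 0.16×1.3676 + 0.17×0.6990 + 0.23×0.4796 + 0.14×0.5341 = 1.2257
MRP = 7.4% − 4.2% = 3.20%
E(R_P) = R_f + β_P × MRP = 4.2% + 1.2257 × 3.2% = 8.12%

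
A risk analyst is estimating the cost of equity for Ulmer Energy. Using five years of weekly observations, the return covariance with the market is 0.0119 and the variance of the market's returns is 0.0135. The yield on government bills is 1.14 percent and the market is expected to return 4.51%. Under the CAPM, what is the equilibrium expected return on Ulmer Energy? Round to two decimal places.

β = Cov(R_i, R_m) / Var(R_m) = 0.0119 / 0.0135 = 0.8815
MRP = 4.51% − 1.14% = 3.37%
E(R) = R_f + β × MRP = 1.14% + 0.8815 × 3.37% = 4.11%

4.11%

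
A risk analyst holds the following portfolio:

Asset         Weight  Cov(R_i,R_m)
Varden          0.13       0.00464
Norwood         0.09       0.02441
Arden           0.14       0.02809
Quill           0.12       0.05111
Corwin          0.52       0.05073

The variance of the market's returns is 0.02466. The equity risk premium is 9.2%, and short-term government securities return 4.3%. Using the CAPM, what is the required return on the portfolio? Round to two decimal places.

β_Varden = 0.00464 / 0.02466 = 0.1882
β_Norwood = 0.02441 / 0.02466 = 0.9899
β_Arden = 0.02809 / 0.02466 = 1.1391
β_Quill = 0.05111 / 0.02466 = 2.0726
β_Corwin = 0.05073 / 0.02466 = 2.0572
β_P = Σ w_i β_i = 0.13×0.1882 + 0.09×0.9899 + 0.14×1.1391 + 0.12×2.0726 + 0.52×2.0572 = 1.5915
E(R_P) = R_f + β_P × MRP = 4.3% + 1.5915 × 9.2% = 18.94%

18.94%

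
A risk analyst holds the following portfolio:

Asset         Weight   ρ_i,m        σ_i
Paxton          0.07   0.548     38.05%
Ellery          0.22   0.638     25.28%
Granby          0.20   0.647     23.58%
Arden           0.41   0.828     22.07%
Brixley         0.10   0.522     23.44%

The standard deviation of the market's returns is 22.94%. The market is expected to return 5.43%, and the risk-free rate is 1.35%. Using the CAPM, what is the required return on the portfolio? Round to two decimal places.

β_Paxton = 0.548 × 38.05% / 22.94% = 0.9090
β_Ellery = 0.638 × 25.28% / 22.94% = 0.7031
β_Granby = 0.647 × 23.58% / 22.94% = 0.6651
β_Arden = 0.828 × 22.07% / 22.94% = 0.7966
β_Brixley = 0.522 × 23.44% / 22.94% = 0.5334
β_P = Σ w_i β_i = 0.07×0.9090 + 0.22×0.7031 + 0.20×0.6651 + 0.41×0.7966 + 0.10×0.5334 = 0.7313
MRP = 5.43% − 1.35% = 4.08%
E(R_P) = R_f + β_P × MRP = 1.35% + 0.7313 × 4.08% = 4.33%

4.33%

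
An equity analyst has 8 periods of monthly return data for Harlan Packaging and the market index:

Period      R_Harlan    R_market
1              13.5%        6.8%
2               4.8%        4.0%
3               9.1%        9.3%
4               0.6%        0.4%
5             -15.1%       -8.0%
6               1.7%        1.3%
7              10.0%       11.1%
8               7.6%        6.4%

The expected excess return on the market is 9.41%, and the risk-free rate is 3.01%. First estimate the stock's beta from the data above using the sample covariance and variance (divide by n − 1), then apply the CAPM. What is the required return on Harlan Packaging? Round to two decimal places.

15.95%

Mean R_i = (13.5 + 4.8 + 9.1 + 0.6 − 15.1 + 1.7 + 10.0 + 7.6) / 8 = 4.0250%
Mean R_m = (6.8 + 4.0 + 9.3 + 0.4 − 8.0 + 1.3 + 11.1 + 6.4) / 8 = 3.9125%
Σ(R_i − R̄_i)(R_m − R̄_m) = 352.5375  ⇒  Cov = 352.5375 / 7 = 50.3625
Σ(R_m − R̄_m)² = 256.2888  ⇒  Var(R_m) = 256.2888 / 7 = 36.6127
β = Cov / Var(R_m) = 50.3625 / 36.6127 = 1.3755
E(R) = R_f + β × MRP = 3.01% + 1.3755 × 9.41% = 15.95%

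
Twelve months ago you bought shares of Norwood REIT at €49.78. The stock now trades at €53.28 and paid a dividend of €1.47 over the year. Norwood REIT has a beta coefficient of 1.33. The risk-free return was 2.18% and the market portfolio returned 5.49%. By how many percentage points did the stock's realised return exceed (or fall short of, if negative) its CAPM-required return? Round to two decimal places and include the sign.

+3.40%

Realised HPR = (P1 + D1 − P0) / P0 = (53.28 + 1.47 − 49.78) / 49.78 = 4.97 / 49.78 = 9.9839%
MRP = 5.49% − 2.18% = 3.31%
CAPM required = R_f + β·MRP = 2.18% + 1.33 × 3.31% = 6.5823%
α = realised − required = 9.9839% − 6.5823% = +3.40%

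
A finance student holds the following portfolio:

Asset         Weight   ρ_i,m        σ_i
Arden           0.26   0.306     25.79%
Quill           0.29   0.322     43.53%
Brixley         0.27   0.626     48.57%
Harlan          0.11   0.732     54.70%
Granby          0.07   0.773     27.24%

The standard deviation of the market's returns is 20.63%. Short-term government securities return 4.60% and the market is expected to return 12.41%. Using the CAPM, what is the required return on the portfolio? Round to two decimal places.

12.25%

β_Arden = 0.306 × 25.79% / 20.63% = 0.3825
β_Quill = 0.322 × 43.53% / 20.63% = 0.6794
β_Brixley = 0.626 × 48.57% / 20.63% = 1.4738
β_Harlan = 0.732 × 54.70% / 20.63% = 1.9409
β_Granby = 0.773 × 27.24% / 20.63% = 1.0207
β_P = Σ w_i β_i = 0.26×0.3825 + 0.29×0.6794 + 0.27×1.4738 + 0.11×1.9409 + 0.07×1.0207 = 0.9794
MRP = 12.41% − 4.60% = 7.81%
E(R_P) = R_f + β_P × MRP = 4.60% + 0.9794 × 7.81% = 12.25%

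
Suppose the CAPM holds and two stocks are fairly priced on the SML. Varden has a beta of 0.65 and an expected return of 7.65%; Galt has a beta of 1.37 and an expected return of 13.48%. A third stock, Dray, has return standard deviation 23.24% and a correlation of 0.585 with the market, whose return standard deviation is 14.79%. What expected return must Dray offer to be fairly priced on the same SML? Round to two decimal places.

MRP = (13.48% − 7.65%) / (1.37 − 0.65) = 8.0972%
R_f = 7.65% − 0.65 × 8.0972% = 2.3868%
β_Dray = ρ·σ_i/σ_m = 0.585 × 23.24 / 14.79 = 0.9192
E(R_Dray) = R_f + β × MRP = 2.3868% + 0.9192 × 8.0972% = 9.83%

9.83%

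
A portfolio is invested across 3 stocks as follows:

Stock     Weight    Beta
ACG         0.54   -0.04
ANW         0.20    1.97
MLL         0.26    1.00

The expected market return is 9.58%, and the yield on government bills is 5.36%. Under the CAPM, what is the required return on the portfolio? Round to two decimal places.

β_P = Σ w_i β_i = 0.54×-0.04 + 0.20×1.97 + 0.26×1.00 = 0.6324
MRP = 9.58% − 5.36% = 4.22%
E(R_P) = R_f + β_P × MRP = 5.36% + 0.6324 × 4.22% = 8.03%

8.03%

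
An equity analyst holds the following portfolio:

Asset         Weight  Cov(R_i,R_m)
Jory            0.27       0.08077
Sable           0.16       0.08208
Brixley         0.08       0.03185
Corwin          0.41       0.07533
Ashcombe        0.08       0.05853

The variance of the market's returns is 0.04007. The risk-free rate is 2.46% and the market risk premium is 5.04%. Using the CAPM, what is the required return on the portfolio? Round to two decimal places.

β_Jory = 0.08077 / 0.04007 = 2.0157
β_Sable = 0.08208 / 0.04007 = 2.0484
β_Brixley = 0.03185 / 0.04007 = 0.7949
β_Corwin = 0.07533 / 0.04007 = 1.8800
β_Ashcombe = 0.05853 / 0.04007 = 1.4607
β_P = Σ w_i β_i = 0.27×2.0157 + 0.16×2.0484 + 0.08×0.7949 + 0.41×1.8800 + 0.08×1.4607 = 1.8232
E(R_P) = R_f + β_P × MRP = 2.46% + 1.8232 × 5.04% = 11.65%

11.65%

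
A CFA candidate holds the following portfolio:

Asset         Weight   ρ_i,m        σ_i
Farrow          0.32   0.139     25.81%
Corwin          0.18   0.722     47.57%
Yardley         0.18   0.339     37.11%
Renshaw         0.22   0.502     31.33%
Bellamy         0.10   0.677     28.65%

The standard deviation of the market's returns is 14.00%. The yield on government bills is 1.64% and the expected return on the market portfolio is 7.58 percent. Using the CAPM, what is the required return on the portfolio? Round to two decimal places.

β_Farrow = 0.139 × 25.81% / 14.00% = 0.2563
β_Corwin = 0.722 × 47.57% / 14.00% = 2.4533
β_Yardley = 0.339 × 37.11% / 14.00% = 0.8986
β_Renshaw = 0.502 × 31.33% / 14.00% = 1.1234
β_Bellamy = 0.677 × 28.65% / 14.00% = 1.3854
β_P = Σ w_i β_i = 0.32×0.2563 + 0.18×2.4533 + 0.18×0.8986 + 0.22×1.1234 + 0.10×1.3854 = 1.0710
MRP = 7.58% − 1.64% = 5.94%
E(R_P) = R_f + β_P × MRP = 1.64% + 1.0710 × 5.94% = 8.00%

8.00%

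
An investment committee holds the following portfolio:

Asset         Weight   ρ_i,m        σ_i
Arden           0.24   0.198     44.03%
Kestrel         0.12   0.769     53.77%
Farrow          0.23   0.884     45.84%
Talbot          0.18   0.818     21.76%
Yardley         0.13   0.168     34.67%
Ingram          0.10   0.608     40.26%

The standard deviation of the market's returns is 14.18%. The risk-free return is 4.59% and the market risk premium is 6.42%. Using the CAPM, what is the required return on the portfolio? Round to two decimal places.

14.91%

β_Arden = 0.198 × 44.03% / 14.18% = 0.6148
β_Kestrel = 0.769 × 53.77% / 14.18% = 2.9160
β_Farrow = 0.884 × 45.84% / 14.18% = 2.8577
β_Talbot = 0.818 × 21.76% / 14.18% = 1.2553
β_Yardley = 0.168 × 34.67% / 14.18% = 0.4108
β_Ingram = 0.608 × 40.26% / 14.18% = 1.7262
β_P = Σ w_i β_i = 0.24×0.6148 + 0.12×2.9160 + 0.23×2.8577 + 0.18×1.2553 + 0.13×0.4108 + 0.10×1.7262 = 1.6067
E(R_P) = R_f + β_P × MRP = 4.59% + 1.6067 × 6.42% = 14.91%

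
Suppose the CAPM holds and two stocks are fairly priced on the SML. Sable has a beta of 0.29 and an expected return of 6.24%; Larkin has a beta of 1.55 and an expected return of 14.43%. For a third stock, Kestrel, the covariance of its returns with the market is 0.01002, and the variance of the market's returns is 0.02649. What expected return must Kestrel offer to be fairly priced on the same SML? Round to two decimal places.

6.81%

MRP = (14.43% − 6.24%) / (1.55 − 0.29) = 6.5000%
R_f = 6.24% − 0.29 × 6.5000% = 4.3550%
β_Kestrel = Cov / Var(R_m) = 0.01002 / 0.02649 = 0.3783
E(R_Kestrel) = R_f + β × MRP = 4.3550% + 0.3783 × 6.5000% = 6.81%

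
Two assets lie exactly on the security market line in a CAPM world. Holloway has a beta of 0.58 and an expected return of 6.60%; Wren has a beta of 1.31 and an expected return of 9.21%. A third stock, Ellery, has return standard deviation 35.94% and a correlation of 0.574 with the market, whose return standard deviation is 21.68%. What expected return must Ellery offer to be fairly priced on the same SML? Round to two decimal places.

MRP = (9.21% − 6.60%) / (1.31 − 0.58) = 3.5753%
R_f = 6.60% − 0.58 × 3.5753% = 4.5263%
β_Ellery = ρ·σ_i/σ_m = 0.574 × 35.94 / 21.68 = 0.9515
E(R_Ellery) = R_f + β × MRP = 4.5263% + 0.9515 × 3.5753% = 7.93%

7.93%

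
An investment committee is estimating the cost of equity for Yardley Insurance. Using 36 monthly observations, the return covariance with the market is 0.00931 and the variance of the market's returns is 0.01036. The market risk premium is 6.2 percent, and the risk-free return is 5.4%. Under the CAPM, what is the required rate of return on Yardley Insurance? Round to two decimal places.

β = Cov(R_i, R_m) / Var(R_m) = 0.00931 / 0.01036 = 0.8986
E(R) = R_f + β × MRP = 5.4% + 0.8986 × 6.2% = 10.97%

10.97%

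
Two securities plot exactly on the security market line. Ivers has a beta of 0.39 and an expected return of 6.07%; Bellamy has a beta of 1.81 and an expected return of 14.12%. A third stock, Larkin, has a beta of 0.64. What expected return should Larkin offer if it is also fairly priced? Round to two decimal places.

MRP (SML slope) = (14.12% − 6.07%) / (1.81 − 0.39) = 8.05% / 1.42 = 5.6690%
R_f (intercept) = 6.07% − 0.39 × 5.6690% = 3.8591%
E(R_Larkin) = R_f + β × MRP = 3.8591% + 0.64 × 5.6690% = 7.49%

7.49%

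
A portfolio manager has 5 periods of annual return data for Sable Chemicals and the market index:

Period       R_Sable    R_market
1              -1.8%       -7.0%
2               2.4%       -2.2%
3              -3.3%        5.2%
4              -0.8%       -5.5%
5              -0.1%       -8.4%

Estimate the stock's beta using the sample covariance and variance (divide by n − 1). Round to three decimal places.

Mean R_i = (-1.8 + 2.4 − 3.3 − 0.8 − 0.1) / 5 = -0.7200%
Mean R_m = (-7.0 − 2.2 + 5.2 − 5.5 − 8.4) / 5 = -3.5800%
Σ(R_i − R̄_i)(R_m − R̄_m) = -17.4880  ⇒  Cov = -17.4880 / 4 = -4.3720
Σ(R_m − R̄_m)² = 117.6080  ⇒  Var(R_m) = 117.6080 / 4 = 29.4020
β = Cov / Var(R_m) = -4.3720 / 29.4020 = -0.1487

-0.149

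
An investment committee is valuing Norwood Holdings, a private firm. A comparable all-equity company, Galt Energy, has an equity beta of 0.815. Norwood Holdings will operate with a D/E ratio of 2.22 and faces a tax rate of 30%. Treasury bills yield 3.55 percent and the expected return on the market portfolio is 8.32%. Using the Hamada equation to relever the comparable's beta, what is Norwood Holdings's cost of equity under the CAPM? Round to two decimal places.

β_L = β_U × [1 + (1 − t)(D/E)] = 0.815 × [1 + (1 − 0.30) × 2.22]
    = 0.815 × [1 + 0.70 × 2.22] = 0.815 × 2.5540 = 2.0815
MRP = 8.32% − 3.55% = 4.77%
E(R) = R_f + β_L × MRP = 3.55% + 2.0815 × 4.77% = 13.48%

13.48%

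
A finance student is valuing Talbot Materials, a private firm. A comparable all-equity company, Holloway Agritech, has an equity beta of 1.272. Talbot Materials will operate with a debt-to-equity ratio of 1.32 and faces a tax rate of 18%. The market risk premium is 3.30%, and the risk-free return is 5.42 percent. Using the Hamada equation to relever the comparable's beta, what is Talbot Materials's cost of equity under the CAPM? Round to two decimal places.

14.16%

β_L = β_U × [1 + (1 − t)(D/E)] = 1.272 × [1 + (1 − 0.18) × 1.32]
    = 1.272 × [1 + 0.82 × 1.32] = 1.272 × 2.0824 = 2.6488
E(R) = R_f + β_L × MRP = 5.42% + 2.6488 × 3.30% = 14.16%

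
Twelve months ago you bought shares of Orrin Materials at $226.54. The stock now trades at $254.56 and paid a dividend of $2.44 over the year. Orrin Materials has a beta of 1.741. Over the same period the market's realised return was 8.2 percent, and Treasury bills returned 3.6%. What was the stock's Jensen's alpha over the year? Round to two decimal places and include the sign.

+1.84%

Realised HPR = (P1 + D1 − P0) / P0 = (254.56 + 2.44 − 226.54) / 226.54 = 30.46 / 226.54 = 13.4457%
MRP = 8.2% − 3.6% = 4.60%
CAPM required = R_f + β·MRP = 3.6% + 1.741 × 4.6% = 11.6086%
α = realised − required = 13.4457% − 11.6086% = +1.84%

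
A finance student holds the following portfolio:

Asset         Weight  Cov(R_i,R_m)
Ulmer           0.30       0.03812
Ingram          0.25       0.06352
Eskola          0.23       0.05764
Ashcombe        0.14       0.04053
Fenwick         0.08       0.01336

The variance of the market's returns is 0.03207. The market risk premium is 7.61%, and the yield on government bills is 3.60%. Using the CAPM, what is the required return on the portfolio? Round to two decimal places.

β_Ulmer = 0.03812 / 0.03207 = 1.1886
β_Ingram = 0.06352 / 0.03207 = 1.9807
β_Eskola = 0.05764 / 0.03207 = 1.7973
β_Ashcombe = 0.04053 / 0.03207 = 1.2638
β_Fenwick = 0.01336 / 0.03207 = 0.4166
β_P = Σ w_i β_i = 0.30×1.1886 + 0.25×1.9807 + 0.23×1.7973 + 0.14×1.2638 + 0.08×0.4166 = 1.4754
E(R_P) = R_f + β_P × MRP = 3.60% + 1.4754 × 7.61% = 14.83%

14.83%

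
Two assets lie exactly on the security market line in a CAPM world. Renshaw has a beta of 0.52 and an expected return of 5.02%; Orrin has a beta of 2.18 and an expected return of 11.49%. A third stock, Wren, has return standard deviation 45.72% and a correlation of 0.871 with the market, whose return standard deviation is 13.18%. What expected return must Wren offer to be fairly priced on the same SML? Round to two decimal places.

14.77%

MRP = (11.49% − 5.02%) / (2.18 − 0.52) = 3.8976%
R_f = 5.02% − 0.52 × 3.8976% = 2.9932%
β_Wren = ρ·σ_i/σ_m = 0.871 × 45.72 / 13.18 = 3.0214
E(R_Wren) = R_f + β × MRP = 2.9932% + 3.0214 × 3.8976% = 14.77%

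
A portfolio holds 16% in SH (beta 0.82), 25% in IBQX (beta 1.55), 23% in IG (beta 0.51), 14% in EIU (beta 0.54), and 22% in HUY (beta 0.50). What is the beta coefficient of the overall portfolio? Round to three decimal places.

0.822

β_P = Σ w_i β_i = 0.16×0.82 + 0.25×1.55 + 0.23×0.51 + 0.14×0.54 + 0.22×0.50 = 0.8216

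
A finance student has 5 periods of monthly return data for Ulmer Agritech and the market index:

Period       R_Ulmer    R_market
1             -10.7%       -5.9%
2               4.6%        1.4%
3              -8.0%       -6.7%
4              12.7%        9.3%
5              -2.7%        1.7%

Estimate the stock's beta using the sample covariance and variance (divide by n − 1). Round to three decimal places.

Mean R_i = (-10.7 + 4.6 − 8.0 + 12.7 − 2.7) / 5 = -0.8200%
Mean R_m = (-5.9 + 1.4 − 6.7 + 9.3 + 1.7) / 5 = -0.0400%
Σ(R_i − R̄_i)(R_m − R̄_m) = 236.5260  ⇒  Cov = 236.5260 / 4 = 59.1315
Σ(R_m − R̄_m)² = 171.0320  ⇒  Var(R_m) = 171.0320 / 4 = 42.7580
β = Cov / Var(R_m) = 59.1315 / 42.7580 = 1.3829

1.383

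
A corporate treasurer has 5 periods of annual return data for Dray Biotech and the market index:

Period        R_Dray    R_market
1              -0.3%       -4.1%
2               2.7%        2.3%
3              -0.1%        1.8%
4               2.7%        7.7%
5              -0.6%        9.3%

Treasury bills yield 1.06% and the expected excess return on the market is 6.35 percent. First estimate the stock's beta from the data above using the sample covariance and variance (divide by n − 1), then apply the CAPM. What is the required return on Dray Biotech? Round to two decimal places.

1.48%

Mean R_i = (-0.3 + 2.7 − 0.1 + 2.7 − 0.6) / 5 = 0.8800%
Mean R_m = (-4.1 + 2.3 + 1.8 + 7.7 + 9.3) / 5 = 3.4000%
Σ(R_i − R̄_i)(R_m − R̄_m) = 7.5100  ⇒  Cov = 7.5100 / 4 = 1.8775
Σ(R_m − R̄_m)² = 113.3200  ⇒  Var(R_m) = 113.3200 / 4 = 28.3300
β = Cov / Var(R_m) = 1.8775 / 28.3300 = 0.0663
E(R) = R_f + β × MRP = 1.06% + 0.0663 × 6.35% = 1.48%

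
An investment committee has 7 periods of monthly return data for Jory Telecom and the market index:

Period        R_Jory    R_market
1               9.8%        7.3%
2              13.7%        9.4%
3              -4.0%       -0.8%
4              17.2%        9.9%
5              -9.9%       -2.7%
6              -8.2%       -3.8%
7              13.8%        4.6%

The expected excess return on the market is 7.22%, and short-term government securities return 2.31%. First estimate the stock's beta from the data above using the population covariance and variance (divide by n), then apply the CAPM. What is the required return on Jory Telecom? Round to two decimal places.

16.08%

Mean R_i = (9.8 + 13.7 − 4.0 + 17.2 − 9.9 − 8.2 + 13.8) / 7 = 4.6286%
Mean R_m = (7.3 + 9.4 − 0.8 + 9.9 − 2.7 − 3.8 + 4.6) / 7 = 3.4143%
Σ(R_i − R̄_i)(R_m − R̄_m) = 384.5471  ⇒  Cov = 384.5471 / 7 = 54.9353
Σ(R_m − R̄_m)² = 201.5886  ⇒  Var(R_m) = 201.5886 / 7 = 28.7984
β = Cov / Var(R_m) = 54.9353 / 28.7984 = 1.9076
E(R) = R_f + β × MRP = 2.31% + 1.9076 × 7.22% = 16.08%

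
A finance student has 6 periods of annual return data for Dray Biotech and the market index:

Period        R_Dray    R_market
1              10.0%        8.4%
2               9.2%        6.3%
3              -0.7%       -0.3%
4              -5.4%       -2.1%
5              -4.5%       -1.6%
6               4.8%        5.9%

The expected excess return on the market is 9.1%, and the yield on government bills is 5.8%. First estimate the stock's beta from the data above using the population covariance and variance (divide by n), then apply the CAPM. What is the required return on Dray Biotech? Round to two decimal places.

Mean R_i = (10.0 + 9.2 − 0.7 − 5.4 − 4.5 + 4.8) / 6 = 2.2333%
Mean R_m = (8.4 + 6.3 − 0.3 − 2.1 − 1.6 + 5.9) / 6 = 2.7667%
Σ(R_i − R̄_i)(R_m − R̄_m) = 151.9567  ⇒  Cov = 151.9567 / 6 = 25.3261
Σ(R_m − R̄_m)² = 106.1933  ⇒  Var(R_m) = 106.1933 / 6 = 17.6989
β = Cov / Var(R_m) = 25.3261 / 17.6989 = 1.4309
E(R) = R_f + β × MRP = 5.8% + 1.4309 × 9.1% = 18.82%

18.82%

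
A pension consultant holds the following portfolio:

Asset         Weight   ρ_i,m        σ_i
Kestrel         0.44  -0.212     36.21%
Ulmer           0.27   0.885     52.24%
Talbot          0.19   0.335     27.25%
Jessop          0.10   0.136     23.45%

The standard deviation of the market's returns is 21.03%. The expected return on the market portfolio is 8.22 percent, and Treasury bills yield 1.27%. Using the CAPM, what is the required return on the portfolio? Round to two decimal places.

4.96%

β_Kestrel = -0.212 × 36.21% / 21.03% = -0.3650
β_Ulmer = 0.885 × 52.24% / 21.03% = 2.1984
β_Talbot = 0.335 × 27.25% / 21.03% = 0.4341
β_Jessop = 0.136 × 23.45% / 21.03% = 0.1517
β_P = Σ w_i β_i = 0.44×-0.3650 + 0.27×2.1984 + 0.19×0.4341 + 0.10×0.1517 = 0.5306
MRP = 8.22% − 1.27% = 6.95%
E(R_P) = R_f + β_P × MRP = 1.27% + 0.5306 × 6.95% = 4.96%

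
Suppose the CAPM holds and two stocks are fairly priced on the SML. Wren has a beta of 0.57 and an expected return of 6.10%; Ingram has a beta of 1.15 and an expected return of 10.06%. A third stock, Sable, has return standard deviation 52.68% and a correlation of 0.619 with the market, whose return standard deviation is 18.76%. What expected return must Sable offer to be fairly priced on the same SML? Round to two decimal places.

14.08%

MRP = (10.06% − 6.10%) / (1.15 − 0.57) = 6.8276%
R_f = 6.10% − 0.57 × 6.8276% = 2.2083%
β_Sable = ρ·σ_i/σ_m = 0.619 × 52.68 / 18.76 = 1.7382
E(R_Sable) = R_f + β × MRP = 2.2083% + 1.7382 × 6.8276% = 14.08%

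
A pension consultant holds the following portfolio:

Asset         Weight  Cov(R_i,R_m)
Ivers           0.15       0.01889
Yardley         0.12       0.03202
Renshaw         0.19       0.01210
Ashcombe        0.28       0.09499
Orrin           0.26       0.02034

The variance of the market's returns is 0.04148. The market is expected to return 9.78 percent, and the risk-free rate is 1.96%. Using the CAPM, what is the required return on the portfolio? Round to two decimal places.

9.66%

β_Ivers = 0.01889 / 0.04148 = 0.4554
β_Yardley = 0.03202 / 0.04148 = 0.7719
β_Renshaw = 0.01210 / 0.04148 = 0.2917
β_Ashcombe = 0.09499 / 0.04148 = 2.2900
β_Orrin = 0.02034 / 0.04148 = 0.4904
β_P = Σ w_i β_i = 0.15×0.4554 + 0.12×0.7719 + 0.19×0.2917 + 0.28×2.2900 + 0.26×0.4904 = 0.9851
MRP = 9.78% − 1.96% = 7.82%
E(R_P) = R_f + β_P × MRP = 1.96% + 0.9851 × 7.82% = 9.66%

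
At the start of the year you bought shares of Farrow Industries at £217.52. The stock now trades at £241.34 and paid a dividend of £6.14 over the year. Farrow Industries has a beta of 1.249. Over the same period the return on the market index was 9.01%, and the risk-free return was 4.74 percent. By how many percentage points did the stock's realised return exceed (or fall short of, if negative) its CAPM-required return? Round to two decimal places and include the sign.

+3.70%

Realised HPR = (P1 + D1 − P0) / P0 = (241.34 + 6.14 − 217.52) / 217.52 = 29.96 / 217.52 = 13.7734%
MRP = 9.01% − 4.74% = 4.27%
CAPM required = R_f + β·MRP = 4.74% + 1.249 × 4.27% = 10.07323%
α = realised − required = 13.7734% − 10.07323% = +3.70%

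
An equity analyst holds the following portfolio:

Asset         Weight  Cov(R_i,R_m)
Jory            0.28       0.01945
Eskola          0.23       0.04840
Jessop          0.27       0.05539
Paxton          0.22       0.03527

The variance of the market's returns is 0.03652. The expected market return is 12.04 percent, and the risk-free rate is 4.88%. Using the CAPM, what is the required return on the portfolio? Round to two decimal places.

12.58%

β_Jory = 0.01945 / 0.03652 = 0.5326
β_Eskola = 0.04840 / 0.03652 = 1.3253
β_Jessop = 0.05539 / 0.03652 = 1.5167
β_Paxton = 0.03527 / 0.03652 = 0.9658
β_P = Σ w_i β_i = 0.28×0.5326 + 0.23×1.3253 + 0.27×1.5167 + 0.22×0.9658 = 1.0759
MRP = 12.04% − 4.88% = 7.16%
E(R_P) = R_f + β_P × MRP = 4.88% + 1.0759 × 7.16% = 12.58%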